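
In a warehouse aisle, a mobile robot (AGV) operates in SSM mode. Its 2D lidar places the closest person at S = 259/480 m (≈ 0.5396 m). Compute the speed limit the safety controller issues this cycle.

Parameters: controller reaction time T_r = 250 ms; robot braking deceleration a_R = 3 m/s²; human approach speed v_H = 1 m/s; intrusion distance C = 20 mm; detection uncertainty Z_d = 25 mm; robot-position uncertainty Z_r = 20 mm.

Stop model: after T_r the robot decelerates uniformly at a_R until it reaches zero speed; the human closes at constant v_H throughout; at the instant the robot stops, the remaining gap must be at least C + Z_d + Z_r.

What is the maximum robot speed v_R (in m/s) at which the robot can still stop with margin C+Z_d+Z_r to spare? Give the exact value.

v_R_max = 7/20 m/s = 0.3500 m/s

quadratic (1/6)·v² + (7/12)·v + (-539/2400) = 0
  disc = (7/12)² − 4·(1/6)·(-539/2400) = 49/100 ; √disc = 7/10
  v_R = (−(7/12) + 7/10) / (2·(1/6)) = 7/20 m/s
check:
stop time T_s = (7/20)/3 = 0.1167 s
robot covers v_R·T_r = 0.3500·0.2500 = 0.0875 m before braking
robot covers 0.3500·0.1167 − ½·3.0000·0.1167² = 0.0204 m while stopping
human over T_r+T_s: 1.0000·(0.2500+0.1167) = 0.3667 m
C+Z_d+Z_r = 0.0200+0.0250+0.0200 = 0.0650 m
sum ≈ 0.0875+0.0204+0.3667+0.0650 ≈ 0.5396 m = S ✓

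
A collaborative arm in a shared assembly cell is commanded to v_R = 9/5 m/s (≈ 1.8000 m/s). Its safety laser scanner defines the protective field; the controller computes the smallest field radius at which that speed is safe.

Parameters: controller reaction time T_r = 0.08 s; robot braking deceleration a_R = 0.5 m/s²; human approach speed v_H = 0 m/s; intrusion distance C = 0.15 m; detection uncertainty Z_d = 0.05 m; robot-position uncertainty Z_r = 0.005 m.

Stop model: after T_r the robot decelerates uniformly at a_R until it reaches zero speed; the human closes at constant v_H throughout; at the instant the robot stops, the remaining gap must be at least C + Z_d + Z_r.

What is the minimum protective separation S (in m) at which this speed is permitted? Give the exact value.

S_min = 3589/1000 m = 3.5890 m

T_s = v_R/a_R = (9/5)/(1/2) = 3.6000 s
robot covers v_R·T_r = 1.8000·0.0800 = 0.1440 m before braking
robot under decel: 1.8000²/(2·0.5000) = 3.2400 m
human closes 0.0000·3.6800 = 0.0000 m
margins: 0.1500+0.0500+0.0050 = 0.2050 m
S_min ≈ 0.1440+3.2400+0.0000+0.2050  ⇒  S_min = 3589/1000 m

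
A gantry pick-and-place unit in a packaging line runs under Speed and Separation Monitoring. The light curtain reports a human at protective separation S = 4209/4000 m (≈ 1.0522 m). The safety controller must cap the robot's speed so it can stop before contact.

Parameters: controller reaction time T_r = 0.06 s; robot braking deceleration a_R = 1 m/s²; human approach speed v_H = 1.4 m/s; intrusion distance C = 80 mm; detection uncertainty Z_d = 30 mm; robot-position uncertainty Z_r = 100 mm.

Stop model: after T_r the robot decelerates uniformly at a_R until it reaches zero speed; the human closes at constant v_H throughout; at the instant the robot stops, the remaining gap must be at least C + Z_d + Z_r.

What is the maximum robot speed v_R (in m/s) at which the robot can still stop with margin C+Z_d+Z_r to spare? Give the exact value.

collect terms ⇒ (1/2)·v_R² + (73/50)·v_R + (-3033/4000) = 0
  disc = (73/50)² − 4·(1/2)·(-3033/4000) = 36481/10000 ; √disc = 191/100
  v_R = (−(73/50) + 191/100) / (2·(1/2)) = 9/20 m/s
check:
braking lasts T_s = (9/20)/1 = 0.4500 s
robot in T_r: 0.4500·0.0600 = 0.0270 m
robot under decel: 0.4500²/(2·1.0000) = 0.1013 m
human over T_r+T_s: 1.4000·(0.0600+0.4500) = 0.7140 m
residual clearance needed = 0.0800+0.0300+0.1000 = 0.2100 m
sum ≈ 0.0270+0.1013+0.7140+0.2100 ≈ 1.0522 m = S ✓

v_R_max = 9/20 m/s = 0.4500 m/s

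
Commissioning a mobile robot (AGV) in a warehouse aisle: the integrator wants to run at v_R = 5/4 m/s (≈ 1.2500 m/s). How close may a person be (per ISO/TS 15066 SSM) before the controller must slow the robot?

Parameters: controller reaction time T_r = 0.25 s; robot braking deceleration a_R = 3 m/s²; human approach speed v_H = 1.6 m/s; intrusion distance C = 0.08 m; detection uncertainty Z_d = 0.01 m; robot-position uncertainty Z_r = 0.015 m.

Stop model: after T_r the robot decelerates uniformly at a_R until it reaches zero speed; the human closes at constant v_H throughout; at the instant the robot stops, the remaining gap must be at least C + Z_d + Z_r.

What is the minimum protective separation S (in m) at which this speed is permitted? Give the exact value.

stop time T_s = (5/4)/3 = 0.4167 s
robot in T_r: 1.2500·0.2500 = 0.3125 m
robot covers 1.2500·0.4167 − ½·3.0000·0.4167² = 0.2604 m while stopping
human closes 1.6000·0.6667 = 1.0667 m
margins: 0.0800+0.0100+0.0150 = 0.1050 m
S_min ≈ 0.3125+0.2604+1.0667+0.1050  ⇒  S_min = 4187/2400 m

S_min = 4187/2400 m = 1.7446 m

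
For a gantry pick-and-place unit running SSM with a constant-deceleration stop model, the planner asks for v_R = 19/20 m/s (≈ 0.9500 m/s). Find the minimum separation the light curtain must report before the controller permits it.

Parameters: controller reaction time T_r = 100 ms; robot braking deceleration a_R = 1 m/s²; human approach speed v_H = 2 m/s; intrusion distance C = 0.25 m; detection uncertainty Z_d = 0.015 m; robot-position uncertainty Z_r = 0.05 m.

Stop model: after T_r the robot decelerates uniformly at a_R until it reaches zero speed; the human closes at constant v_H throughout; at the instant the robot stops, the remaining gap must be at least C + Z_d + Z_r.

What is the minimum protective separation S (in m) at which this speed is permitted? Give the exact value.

T_s = v_R/a_R = (19/20)/1 = 0.9500 s
reaction-phase robot travel = 0.9500·0.1000 = 0.0950 m
robot covers 0.9500·0.9500 − ½·1.0000·0.9500² = 0.4512 m while stopping
human over T_r+T_s: 2.0000·(0.1000+0.9500) = 2.1000 m
C+Z_d+Z_r = 0.2500+0.0150+0.0500 = 0.3150 m
S_min ≈ 0.0950+0.4512+2.1000+0.3150  ⇒  S_min = 2369/800 m

S_min = 2369/800 m = 2.9613 m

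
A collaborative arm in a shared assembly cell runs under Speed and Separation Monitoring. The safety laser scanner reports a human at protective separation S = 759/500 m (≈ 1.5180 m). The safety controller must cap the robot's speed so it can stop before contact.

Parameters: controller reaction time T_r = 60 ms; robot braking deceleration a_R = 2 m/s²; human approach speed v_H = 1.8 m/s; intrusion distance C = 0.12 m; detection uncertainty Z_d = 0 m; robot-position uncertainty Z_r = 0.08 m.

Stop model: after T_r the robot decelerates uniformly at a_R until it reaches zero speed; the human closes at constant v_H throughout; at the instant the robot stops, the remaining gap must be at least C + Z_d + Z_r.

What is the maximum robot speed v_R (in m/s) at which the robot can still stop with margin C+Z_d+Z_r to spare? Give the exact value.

v_R_max = 1 m/s = 1.0000 m/s

collect terms ⇒ (1/4)·v_R² + (24/25)·v_R + (-121/100) = 0
  disc = (24/25)² − 4·(1/4)·(-121/100) = 5329/2500 ; √disc = 73/50
  v_R = (−(24/25) + 73/50) / (2·(1/4)) = 1 m/s
check:
braking lasts T_s = 1/2 = 0.5000 s
robot in T_r: 1.0000·0.0600 = 0.0600 m
robot covers 1.0000·0.5000 − ½·2.0000·0.5000² = 0.2500 m while stopping
human closes 1.8000·0.5600 = 1.0080 m
C+Z_d+Z_r = 0.1200+0.0000+0.0800 = 0.2000 m
sum ≈ 0.0600+0.2500+1.0080+0.2000 ≈ 1.5180 m = S ✓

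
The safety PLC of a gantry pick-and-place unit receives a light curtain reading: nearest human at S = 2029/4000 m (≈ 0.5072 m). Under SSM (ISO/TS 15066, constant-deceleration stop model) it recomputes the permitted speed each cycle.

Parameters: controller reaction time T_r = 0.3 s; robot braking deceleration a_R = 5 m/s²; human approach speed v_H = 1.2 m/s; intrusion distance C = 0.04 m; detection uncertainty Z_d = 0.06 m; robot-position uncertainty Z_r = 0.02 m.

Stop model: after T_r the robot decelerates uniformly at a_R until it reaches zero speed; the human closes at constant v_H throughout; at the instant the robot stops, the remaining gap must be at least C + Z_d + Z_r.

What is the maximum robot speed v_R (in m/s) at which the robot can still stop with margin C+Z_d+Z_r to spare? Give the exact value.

at the boundary: (1/10)·v² + (27/50)·v + (-109/4000) = 0
  disc = (27/50)² − 4·(1/10)·(-109/4000) = 121/400 ; √disc = 11/20
  v_R = (−(27/50) + 11/20) / (2·(1/10)) = 1/20 m/s
check:
stop time T_s = (1/20)/5 = 0.0100 s
robot in T_r: 0.0500·0.3000 = 0.0150 m
robot under decel: 0.0500²/(2·5.0000) = 0.0003 m
human over T_r+T_s: 1.2000·(0.3000+0.0100) = 0.3720 m
residual clearance needed = 0.0400+0.0600+0.0200 = 0.1200 m
sum ≈ 0.0150+0.0003+0.3720+0.1200 ≈ 0.5072 m = S ✓

v_R_max = 1/20 m/s = 0.0500 m/s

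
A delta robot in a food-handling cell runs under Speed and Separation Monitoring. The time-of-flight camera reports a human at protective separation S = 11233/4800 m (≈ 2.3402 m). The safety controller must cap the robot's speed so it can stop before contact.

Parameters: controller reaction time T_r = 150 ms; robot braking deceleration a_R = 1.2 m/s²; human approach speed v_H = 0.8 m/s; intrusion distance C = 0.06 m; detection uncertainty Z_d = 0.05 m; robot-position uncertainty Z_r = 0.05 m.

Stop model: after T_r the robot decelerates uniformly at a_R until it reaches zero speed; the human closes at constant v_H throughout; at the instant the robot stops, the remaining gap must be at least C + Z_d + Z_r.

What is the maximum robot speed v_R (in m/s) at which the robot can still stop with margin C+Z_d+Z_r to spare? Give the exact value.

quadratic (5/12)·v² + (49/60)·v + (-9889/4800) = 0
  disc = (49/60)² − 4·(5/12)·(-9889/4800) = 6561/1600 ; √disc = 81/40
  v_R = (−(49/60) + 81/40) / (2·(5/12)) = 29/20 m/s
check:
T_s = v_R/a_R = (29/20)/(6/5) = 1.2083 s
robot in T_r: 1.4500·0.1500 = 0.2175 m
braking distance = 1.4500²/(2·1.2000) = 0.8760 m
human closes 0.8000·1.3583 = 1.0867 m
residual clearance needed = 0.0600+0.0500+0.0500 = 0.1600 m
sum ≈ 0.2175+0.8760+1.0867+0.1600 ≈ 2.3402 m = S ✓

v_R_max = 29/20 m/s = 1.4500 m/s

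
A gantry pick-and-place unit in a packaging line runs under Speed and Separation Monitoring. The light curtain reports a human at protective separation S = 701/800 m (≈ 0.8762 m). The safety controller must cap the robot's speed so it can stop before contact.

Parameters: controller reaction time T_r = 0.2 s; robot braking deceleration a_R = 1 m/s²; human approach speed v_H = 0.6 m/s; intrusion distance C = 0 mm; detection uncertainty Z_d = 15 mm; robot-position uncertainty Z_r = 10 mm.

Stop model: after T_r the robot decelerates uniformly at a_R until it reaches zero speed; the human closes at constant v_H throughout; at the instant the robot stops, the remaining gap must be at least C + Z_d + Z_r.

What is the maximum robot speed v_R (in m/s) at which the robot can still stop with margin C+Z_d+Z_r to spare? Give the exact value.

collect terms ⇒ (1/2)·v_R² + (4/5)·v_R + (-117/160) = 0
  disc = (4/5)² − 4·(1/2)·(-117/160) = 841/400 ; √disc = 29/20
  v_R = (−(4/5) + 29/20) / (2·(1/2)) = 13/20 m/s
check:
T_s = v_R/a_R = (13/20)/1 = 0.6500 s
robot covers v_R·T_r = 0.6500·0.2000 = 0.1300 m before braking
robot covers 0.6500·0.6500 − ½·1.0000·0.6500² = 0.2112 m while stopping
human closes 0.6000·0.8500 = 0.5100 m
residual clearance needed = 0.0000+0.0150+0.0100 = 0.0250 m
sum ≈ 0.1300+0.2112+0.5100+0.0250 ≈ 0.8762 m = S ✓

v_R_max = 13/20 m/s = 0.6500 m/s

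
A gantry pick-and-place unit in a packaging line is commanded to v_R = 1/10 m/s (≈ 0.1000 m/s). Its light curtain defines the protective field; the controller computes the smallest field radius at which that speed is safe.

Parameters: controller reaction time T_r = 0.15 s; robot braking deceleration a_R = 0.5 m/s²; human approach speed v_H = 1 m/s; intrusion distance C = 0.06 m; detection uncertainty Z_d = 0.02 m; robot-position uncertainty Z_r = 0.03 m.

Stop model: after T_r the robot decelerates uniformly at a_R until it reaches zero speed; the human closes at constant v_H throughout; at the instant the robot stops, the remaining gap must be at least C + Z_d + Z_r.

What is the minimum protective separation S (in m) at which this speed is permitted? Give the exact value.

S_min = 97/200 m = 0.4850 m

braking lasts T_s = (1/10)/(1/2) = 0.2000 s
robot in T_r: 0.1000·0.1500 = 0.0150 m
robot covers 0.1000·0.2000 − ½·0.5000·0.2000² = 0.0100 m while stopping
human closes 1.0000·0.3500 = 0.3500 m
C+Z_d+Z_r = 0.0600+0.0200+0.0300 = 0.1100 m
S_min ≈ 0.0150+0.0100+0.3500+0.1100  ⇒  S_min = 97/200 m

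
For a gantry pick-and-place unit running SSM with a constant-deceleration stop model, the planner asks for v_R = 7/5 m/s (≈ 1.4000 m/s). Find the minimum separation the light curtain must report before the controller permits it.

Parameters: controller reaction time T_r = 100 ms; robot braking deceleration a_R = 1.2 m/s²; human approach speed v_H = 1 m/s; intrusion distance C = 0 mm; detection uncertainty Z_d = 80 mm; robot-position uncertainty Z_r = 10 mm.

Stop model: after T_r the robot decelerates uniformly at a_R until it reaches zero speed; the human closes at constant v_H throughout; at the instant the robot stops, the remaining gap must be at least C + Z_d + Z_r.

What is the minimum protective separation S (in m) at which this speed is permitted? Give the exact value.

S_min = 347/150 m = 2.3133 m

stop time T_s = (7/5)/(6/5) = 1.1667 s
robot in T_r: 1.4000·0.1000 = 0.1400 m
braking distance = 1.4000²/(2·1.2000) = 0.8167 m
person approaches 1.0000·(0.1000+1.1667) = 1.2667 m
C+Z_d+Z_r = 0.0000+0.0800+0.0100 = 0.0900 m
S_min ≈ 0.1400+0.8167+1.2667+0.0900  ⇒  S_min = 347/150 m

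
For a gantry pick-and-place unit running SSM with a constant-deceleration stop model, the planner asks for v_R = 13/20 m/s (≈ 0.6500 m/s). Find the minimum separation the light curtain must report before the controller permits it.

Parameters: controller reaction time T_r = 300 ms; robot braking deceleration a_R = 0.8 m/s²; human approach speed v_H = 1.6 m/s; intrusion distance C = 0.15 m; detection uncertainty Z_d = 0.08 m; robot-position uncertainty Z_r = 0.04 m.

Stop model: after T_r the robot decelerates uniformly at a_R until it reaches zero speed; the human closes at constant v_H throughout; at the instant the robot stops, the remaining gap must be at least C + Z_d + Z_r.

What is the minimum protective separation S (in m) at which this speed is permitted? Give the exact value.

T_s = v_R/a_R = (13/20)/(4/5) = 0.8125 s
reaction-phase robot travel = 0.6500·0.3000 = 0.1950 m
robot under decel: 0.6500²/(2·0.8000) = 0.2641 m
person approaches 1.6000·(0.3000+0.8125) = 1.7800 m
C+Z_d+Z_r = 0.1500+0.0800+0.0400 = 0.2700 m
S_min ≈ 0.1950+0.2641+1.7800+0.2700  ⇒  S_min = 8029/3200 m

S_min = 8029/3200 m = 2.5091 m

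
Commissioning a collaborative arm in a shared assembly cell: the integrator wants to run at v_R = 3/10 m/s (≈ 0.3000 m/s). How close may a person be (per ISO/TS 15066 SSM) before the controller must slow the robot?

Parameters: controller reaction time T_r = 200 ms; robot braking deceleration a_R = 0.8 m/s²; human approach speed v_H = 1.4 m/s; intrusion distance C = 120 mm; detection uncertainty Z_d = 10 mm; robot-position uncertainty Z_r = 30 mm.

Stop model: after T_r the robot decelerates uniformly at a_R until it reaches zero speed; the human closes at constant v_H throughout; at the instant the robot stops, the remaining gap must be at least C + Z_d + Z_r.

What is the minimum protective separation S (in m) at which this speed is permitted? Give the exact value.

T_s = v_R/a_R = (3/10)/(4/5) = 0.3750 s
robot covers v_R·T_r = 0.3000·0.2000 = 0.0600 m before braking
braking distance = 0.3000²/(2·0.8000) = 0.0563 m
person approaches 1.4000·(0.2000+0.3750) = 0.8050 m
residual clearance needed = 0.1200+0.0100+0.0300 = 0.1600 m
S_min ≈ 0.0600+0.0563+0.8050+0.1600  ⇒  S_min = 173/160 m

S_min = 173/160 m = 1.0813 m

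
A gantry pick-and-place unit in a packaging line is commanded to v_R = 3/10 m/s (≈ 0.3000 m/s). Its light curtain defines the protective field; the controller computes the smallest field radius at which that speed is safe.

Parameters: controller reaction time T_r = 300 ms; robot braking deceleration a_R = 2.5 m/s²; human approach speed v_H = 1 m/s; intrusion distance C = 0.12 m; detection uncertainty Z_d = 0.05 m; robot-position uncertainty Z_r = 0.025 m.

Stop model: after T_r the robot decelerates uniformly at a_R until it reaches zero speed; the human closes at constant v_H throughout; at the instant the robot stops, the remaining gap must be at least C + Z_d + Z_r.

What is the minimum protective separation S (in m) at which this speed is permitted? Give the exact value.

braking lasts T_s = (3/10)/(5/2) = 0.1200 s
robot covers v_R·T_r = 0.3000·0.3000 = 0.0900 m before braking
robot covers 0.3000·0.1200 − ½·2.5000·0.1200² = 0.0180 m while stopping
person approaches 1.0000·(0.3000+0.1200) = 0.4200 m
C+Z_d+Z_r = 0.1200+0.0500+0.0250 = 0.1950 m
S_min ≈ 0.0900+0.0180+0.4200+0.1950  ⇒  S_min = 723/1000 m

S_min = 723/1000 m = 0.7230 m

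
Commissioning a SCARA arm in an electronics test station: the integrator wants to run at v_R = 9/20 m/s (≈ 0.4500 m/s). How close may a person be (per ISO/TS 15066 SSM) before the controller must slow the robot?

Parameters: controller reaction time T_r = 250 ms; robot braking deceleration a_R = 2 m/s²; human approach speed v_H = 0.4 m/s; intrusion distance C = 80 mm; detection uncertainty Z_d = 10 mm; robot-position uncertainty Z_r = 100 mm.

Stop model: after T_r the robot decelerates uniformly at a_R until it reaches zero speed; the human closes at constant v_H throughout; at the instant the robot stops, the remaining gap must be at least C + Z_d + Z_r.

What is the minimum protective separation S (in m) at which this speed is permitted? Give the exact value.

S_min = 869/1600 m = 0.5431 m

T_s = v_R/a_R = (9/20)/2 = 0.2250 s
robot covers v_R·T_r = 0.4500·0.2500 = 0.1125 m before braking
braking distance = 0.4500²/(2·2.0000) = 0.0506 m
human closes 0.4000·0.4750 = 0.1900 m
C+Z_d+Z_r = 0.0800+0.0100+0.1000 = 0.1900 m
S_min ≈ 0.1125+0.0506+0.1900+0.1900  ⇒  S_min = 869/1600 m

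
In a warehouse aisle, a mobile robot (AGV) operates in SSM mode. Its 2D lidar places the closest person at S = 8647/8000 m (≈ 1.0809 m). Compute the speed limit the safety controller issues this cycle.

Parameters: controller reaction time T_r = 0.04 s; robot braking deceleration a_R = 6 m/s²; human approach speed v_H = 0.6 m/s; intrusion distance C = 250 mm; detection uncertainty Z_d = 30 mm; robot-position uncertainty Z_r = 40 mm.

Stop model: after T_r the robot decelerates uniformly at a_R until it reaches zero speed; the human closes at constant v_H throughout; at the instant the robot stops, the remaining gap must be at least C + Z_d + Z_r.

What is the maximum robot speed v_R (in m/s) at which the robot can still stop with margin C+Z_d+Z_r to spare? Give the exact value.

v_R_max = 9/4 m/s = 2.2500 m/s

collect terms ⇒ (1/12)·v_R² + (7/50)·v_R + (-1179/1600) = 0
  disc = (7/50)² − 4·(1/12)·(-1179/1600) = 10609/40000 ; √disc = 103/200
  v_R = (−(7/50) + 103/200) / (2·(1/12)) = 9/4 m/s
check:
stop time T_s = (9/4)/6 = 0.3750 s
reaction-phase robot travel = 2.2500·0.0400 = 0.0900 m
robot covers 2.2500·0.3750 − ½·6.0000·0.3750² = 0.4219 m while stopping
human over T_r+T_s: 0.6000·(0.0400+0.3750) = 0.2490 m
margins: 0.2500+0.0300+0.0400 = 0.3200 m
sum ≈ 0.0900+0.4219+0.2490+0.3200 ≈ 1.0809 m = S ✓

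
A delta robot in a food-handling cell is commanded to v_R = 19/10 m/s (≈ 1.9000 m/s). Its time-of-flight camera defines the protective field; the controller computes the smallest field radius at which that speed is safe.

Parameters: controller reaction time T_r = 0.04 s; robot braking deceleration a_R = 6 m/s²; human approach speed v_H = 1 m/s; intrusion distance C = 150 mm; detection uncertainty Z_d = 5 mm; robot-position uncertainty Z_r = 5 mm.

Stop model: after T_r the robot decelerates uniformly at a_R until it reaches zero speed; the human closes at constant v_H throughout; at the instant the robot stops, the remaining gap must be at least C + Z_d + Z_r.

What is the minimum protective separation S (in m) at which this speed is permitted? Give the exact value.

stop time T_s = (19/10)/6 = 0.3167 s
robot in T_r: 1.9000·0.0400 = 0.0760 m
robot under decel: 1.9000²/(2·6.0000) = 0.3008 m
human over T_r+T_s: 1.0000·(0.0400+0.3167) = 0.3567 m
residual clearance needed = 0.1500+0.0050+0.0050 = 0.1600 m
S_min ≈ 0.0760+0.3008+0.3567+0.1600  ⇒  S_min = 1787/2000 m

S_min = 1787/2000 m = 0.8935 m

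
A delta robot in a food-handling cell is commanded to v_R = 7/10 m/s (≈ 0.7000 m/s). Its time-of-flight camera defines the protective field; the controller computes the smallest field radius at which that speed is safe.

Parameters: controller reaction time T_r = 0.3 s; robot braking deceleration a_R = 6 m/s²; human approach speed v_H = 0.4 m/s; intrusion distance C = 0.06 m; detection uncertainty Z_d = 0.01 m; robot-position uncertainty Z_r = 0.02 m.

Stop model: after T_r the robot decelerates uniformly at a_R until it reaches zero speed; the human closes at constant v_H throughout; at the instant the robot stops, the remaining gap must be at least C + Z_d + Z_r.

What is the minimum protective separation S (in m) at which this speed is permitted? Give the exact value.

braking lasts T_s = (7/10)/6 = 0.1167 s
robot covers v_R·T_r = 0.7000·0.3000 = 0.2100 m before braking
braking distance = 0.7000²/(2·6.0000) = 0.0408 m
human over T_r+T_s: 0.4000·(0.3000+0.1167) = 0.1667 m
C+Z_d+Z_r = 0.0600+0.0100+0.0200 = 0.0900 m
S_min ≈ 0.2100+0.0408+0.1667+0.0900  ⇒  S_min = 203/400 m

S_min = 203/400 m = 0.5075 m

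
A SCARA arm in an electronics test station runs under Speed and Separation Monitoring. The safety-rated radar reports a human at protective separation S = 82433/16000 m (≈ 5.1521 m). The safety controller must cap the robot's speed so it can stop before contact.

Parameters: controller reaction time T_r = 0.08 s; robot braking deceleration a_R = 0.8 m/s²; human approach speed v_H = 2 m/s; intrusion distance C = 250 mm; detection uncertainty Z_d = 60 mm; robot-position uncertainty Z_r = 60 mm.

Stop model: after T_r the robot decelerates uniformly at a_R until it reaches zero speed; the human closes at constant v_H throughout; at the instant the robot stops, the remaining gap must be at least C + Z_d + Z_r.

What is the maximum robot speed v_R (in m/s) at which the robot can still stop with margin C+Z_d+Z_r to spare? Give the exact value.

v_R_max = 27/20 m/s = 1.3500 m/s

collect terms ⇒ (5/8)·v_R² + (129/50)·v_R + (-73953/16000) = 0
  disc = (129/50)² − 4·(5/8)·(-73953/16000) = 2913849/160000 ; √disc = 1707/400
  v_R = (−(129/50) + 1707/400) / (2·(5/8)) = 27/20 m/s
check:
T_s = v_R/a_R = (27/20)/(4/5) = 1.6875 s
reaction-phase robot travel = 1.3500·0.0800 = 0.1080 m
braking distance = 1.3500²/(2·0.8000) = 1.1391 m
human over T_r+T_s: 2.0000·(0.0800+1.6875) = 3.5350 m
margins: 0.2500+0.0600+0.0600 = 0.3700 m
sum ≈ 0.1080+1.1391+3.5350+0.3700 ≈ 5.1521 m = S ✓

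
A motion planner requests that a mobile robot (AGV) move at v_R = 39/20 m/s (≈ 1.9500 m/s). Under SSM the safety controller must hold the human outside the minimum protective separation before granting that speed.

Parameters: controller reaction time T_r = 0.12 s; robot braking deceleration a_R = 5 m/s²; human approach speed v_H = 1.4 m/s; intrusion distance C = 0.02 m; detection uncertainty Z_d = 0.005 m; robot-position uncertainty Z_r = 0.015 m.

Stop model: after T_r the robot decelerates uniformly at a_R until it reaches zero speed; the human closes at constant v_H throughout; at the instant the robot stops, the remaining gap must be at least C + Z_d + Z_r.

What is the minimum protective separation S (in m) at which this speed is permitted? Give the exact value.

S_min = 5473/4000 m = 1.3682 m

braking lasts T_s = (39/20)/5 = 0.3900 s
robot in T_r: 1.9500·0.1200 = 0.2340 m
braking distance = 1.9500²/(2·5.0000) = 0.3802 m
human over T_r+T_s: 1.4000·(0.1200+0.3900) = 0.7140 m
C+Z_d+Z_r = 0.0200+0.0050+0.0150 = 0.0400 m
S_min ≈ 0.2340+0.3802+0.7140+0.0400  ⇒  S_min = 5473/4000 m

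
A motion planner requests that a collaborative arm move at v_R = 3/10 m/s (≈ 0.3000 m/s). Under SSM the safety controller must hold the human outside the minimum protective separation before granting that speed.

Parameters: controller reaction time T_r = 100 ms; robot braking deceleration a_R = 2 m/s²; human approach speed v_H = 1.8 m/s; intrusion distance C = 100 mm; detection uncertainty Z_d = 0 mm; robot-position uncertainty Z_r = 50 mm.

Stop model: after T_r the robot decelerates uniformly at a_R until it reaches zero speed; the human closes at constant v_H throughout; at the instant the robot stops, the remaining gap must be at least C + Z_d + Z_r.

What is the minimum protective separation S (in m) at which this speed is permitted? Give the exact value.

stop time T_s = (3/10)/2 = 0.1500 s
robot covers v_R·T_r = 0.3000·0.1000 = 0.0300 m before braking
braking distance = 0.3000²/(2·2.0000) = 0.0225 m
person approaches 1.8000·(0.1000+0.1500) = 0.4500 m
margins: 0.1000+0.0000+0.0500 = 0.1500 m
S_min ≈ 0.0300+0.0225+0.4500+0.1500  ⇒  S_min = 261/400 m

S_min = 261/400 m = 0.6525 m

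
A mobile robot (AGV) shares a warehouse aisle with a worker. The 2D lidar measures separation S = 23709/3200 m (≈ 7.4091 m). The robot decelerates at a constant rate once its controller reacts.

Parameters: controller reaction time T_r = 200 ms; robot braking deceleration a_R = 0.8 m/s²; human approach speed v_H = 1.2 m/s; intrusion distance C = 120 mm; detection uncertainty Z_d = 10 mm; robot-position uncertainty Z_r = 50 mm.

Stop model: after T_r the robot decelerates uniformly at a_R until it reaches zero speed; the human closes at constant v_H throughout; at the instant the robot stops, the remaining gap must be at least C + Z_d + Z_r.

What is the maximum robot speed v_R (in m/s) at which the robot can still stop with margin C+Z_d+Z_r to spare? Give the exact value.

quadratic (5/8)·v² + (17/10)·v + (-4473/640) = 0
  disc = (17/10)² − 4·(5/8)·(-4473/640) = 130321/6400 ; √disc = 361/80
  v_R = (−(17/10) + 361/80) / (2·(5/8)) = 9/4 m/s
check:
T_s = v_R/a_R = (9/4)/(4/5) = 2.8125 s
reaction-phase robot travel = 2.2500·0.2000 = 0.4500 m
robot covers 2.2500·2.8125 − ½·0.8000·2.8125² = 3.1641 m while stopping
person approaches 1.2000·(0.2000+2.8125) = 3.6150 m
margins: 0.1200+0.0100+0.0500 = 0.1800 m
sum ≈ 0.4500+3.1641+3.6150+0.1800 ≈ 7.4091 m = S ✓

v_R_max = 9/4 m/s = 2.2500 m/s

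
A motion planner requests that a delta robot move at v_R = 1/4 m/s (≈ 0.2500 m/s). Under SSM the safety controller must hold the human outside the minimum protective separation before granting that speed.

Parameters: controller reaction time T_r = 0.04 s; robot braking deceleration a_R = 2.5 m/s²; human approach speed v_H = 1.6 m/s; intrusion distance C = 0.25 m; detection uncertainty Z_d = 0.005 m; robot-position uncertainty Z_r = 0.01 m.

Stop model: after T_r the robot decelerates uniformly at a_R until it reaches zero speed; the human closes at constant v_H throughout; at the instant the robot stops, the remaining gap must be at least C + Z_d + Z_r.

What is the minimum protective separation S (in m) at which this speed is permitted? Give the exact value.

S_min = 1023/2000 m = 0.5115 m

braking lasts T_s = (1/4)/(5/2) = 0.1000 s
robot in T_r: 0.2500·0.0400 = 0.0100 m
braking distance = 0.2500²/(2·2.5000) = 0.0125 m
human closes 1.6000·0.1400 = 0.2240 m
residual clearance needed = 0.2500+0.0050+0.0100 = 0.2650 m
S_min ≈ 0.0100+0.0125+0.2240+0.2650  ⇒  S_min = 1023/2000 m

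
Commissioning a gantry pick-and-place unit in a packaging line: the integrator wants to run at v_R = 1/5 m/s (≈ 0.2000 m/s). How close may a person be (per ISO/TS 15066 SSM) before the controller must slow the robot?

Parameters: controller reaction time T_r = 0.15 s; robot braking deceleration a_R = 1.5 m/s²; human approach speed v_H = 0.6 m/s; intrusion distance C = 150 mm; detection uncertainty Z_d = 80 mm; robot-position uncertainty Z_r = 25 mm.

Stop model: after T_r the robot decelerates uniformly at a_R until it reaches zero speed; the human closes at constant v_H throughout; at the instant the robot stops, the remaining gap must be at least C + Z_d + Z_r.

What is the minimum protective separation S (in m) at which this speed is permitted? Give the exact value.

braking lasts T_s = (1/5)/(3/2) = 0.1333 s
robot covers v_R·T_r = 0.2000·0.1500 = 0.0300 m before braking
braking distance = 0.2000²/(2·1.5000) = 0.0133 m
human closes 0.6000·0.2833 = 0.1700 m
margins: 0.1500+0.0800+0.0250 = 0.2550 m
S_min ≈ 0.0300+0.0133+0.1700+0.2550  ⇒  S_min = 281/600 m

S_min = 281/600 m = 0.4683 m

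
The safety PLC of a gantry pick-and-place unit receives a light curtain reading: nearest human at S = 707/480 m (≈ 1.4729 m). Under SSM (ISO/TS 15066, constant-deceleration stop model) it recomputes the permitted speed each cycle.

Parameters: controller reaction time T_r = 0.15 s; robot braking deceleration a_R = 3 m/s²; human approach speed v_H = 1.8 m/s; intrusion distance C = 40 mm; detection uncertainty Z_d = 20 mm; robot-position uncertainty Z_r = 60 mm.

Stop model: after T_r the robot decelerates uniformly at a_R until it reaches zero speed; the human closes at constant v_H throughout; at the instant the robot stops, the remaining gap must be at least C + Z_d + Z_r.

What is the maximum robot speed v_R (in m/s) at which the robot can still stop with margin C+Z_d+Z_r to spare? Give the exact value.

v_R_max = 23/20 m/s = 1.1500 m/s

at the boundary: (1/6)·v² + (3/4)·v + (-2599/2400) = 0
  disc = (3/4)² − 4·(1/6)·(-2599/2400) = 289/225 ; √disc = 17/15
  v_R = (−(3/4) + 17/15) / (2·(1/6)) = 23/20 m/s
check:
stop time T_s = (23/20)/3 = 0.3833 s
robot covers v_R·T_r = 1.1500·0.1500 = 0.1725 m before braking
robot covers 1.1500·0.3833 − ½·3.0000·0.3833² = 0.2204 m while stopping
person approaches 1.8000·(0.1500+0.3833) = 0.9600 m
residual clearance needed = 0.0400+0.0200+0.0600 = 0.1200 m
sum ≈ 0.1725+0.2204+0.9600+0.1200 ≈ 1.4729 m = S ✓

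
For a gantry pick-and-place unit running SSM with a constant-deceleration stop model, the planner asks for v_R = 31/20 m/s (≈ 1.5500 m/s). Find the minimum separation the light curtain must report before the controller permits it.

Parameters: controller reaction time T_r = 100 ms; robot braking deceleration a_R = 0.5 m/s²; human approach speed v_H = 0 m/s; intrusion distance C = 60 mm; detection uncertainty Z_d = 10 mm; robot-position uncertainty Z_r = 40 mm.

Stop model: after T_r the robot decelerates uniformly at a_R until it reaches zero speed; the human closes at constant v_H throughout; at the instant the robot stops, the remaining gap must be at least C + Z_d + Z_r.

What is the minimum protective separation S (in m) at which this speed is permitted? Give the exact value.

S_min = 1067/400 m = 2.6675 m

T_s = v_R/a_R = (31/20)/(1/2) = 3.1000 s
reaction-phase robot travel = 1.5500·0.1000 = 0.1550 m
braking distance = 1.5500²/(2·0.5000) = 2.4025 m
human over T_r+T_s: 0.0000·(0.1000+3.1000) = 0.0000 m
C+Z_d+Z_r = 0.0600+0.0100+0.0400 = 0.1100 m
S_min ≈ 0.1550+2.4025+0.0000+0.1100  ⇒  S_min = 1067/400 m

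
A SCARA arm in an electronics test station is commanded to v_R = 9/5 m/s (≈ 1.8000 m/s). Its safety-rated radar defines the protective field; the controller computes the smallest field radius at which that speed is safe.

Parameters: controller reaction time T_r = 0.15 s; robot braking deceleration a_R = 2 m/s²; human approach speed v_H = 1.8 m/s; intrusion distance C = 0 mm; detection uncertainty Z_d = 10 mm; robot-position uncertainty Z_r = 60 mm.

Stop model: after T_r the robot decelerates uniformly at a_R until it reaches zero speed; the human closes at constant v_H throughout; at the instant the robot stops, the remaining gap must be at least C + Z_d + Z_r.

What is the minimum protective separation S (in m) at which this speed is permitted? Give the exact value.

S_min = 76/25 m = 3.0400 m

T_s = v_R/a_R = (9/5)/2 = 0.9000 s
reaction-phase robot travel = 1.8000·0.1500 = 0.2700 m
braking distance = 1.8000²/(2·2.0000) = 0.8100 m
human over T_r+T_s: 1.8000·(0.1500+0.9000) = 1.8900 m
margins: 0.0000+0.0100+0.0600 = 0.0700 m
S_min ≈ 0.2700+0.8100+1.8900+0.0700  ⇒  S_min = 76/25 m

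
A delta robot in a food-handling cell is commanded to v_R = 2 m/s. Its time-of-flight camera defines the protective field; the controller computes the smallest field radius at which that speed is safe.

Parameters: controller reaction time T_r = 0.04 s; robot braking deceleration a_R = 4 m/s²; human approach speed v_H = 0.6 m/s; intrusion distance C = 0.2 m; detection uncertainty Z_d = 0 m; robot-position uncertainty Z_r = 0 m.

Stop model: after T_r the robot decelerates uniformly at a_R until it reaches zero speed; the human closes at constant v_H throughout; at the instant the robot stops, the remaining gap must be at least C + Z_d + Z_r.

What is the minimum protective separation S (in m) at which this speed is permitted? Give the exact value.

S_min = 138/125 m = 1.1040 m

T_s = v_R/a_R = 2/4 = 0.5000 s
robot in T_r: 2.0000·0.0400 = 0.0800 m
braking distance = 2.0000²/(2·4.0000) = 0.5000 m
person approaches 0.6000·(0.0400+0.5000) = 0.3240 m
margins: 0.2000+0.0000+0.0000 = 0.2000 m
S_min ≈ 0.0800+0.5000+0.3240+0.2000  ⇒  S_min = 138/125 m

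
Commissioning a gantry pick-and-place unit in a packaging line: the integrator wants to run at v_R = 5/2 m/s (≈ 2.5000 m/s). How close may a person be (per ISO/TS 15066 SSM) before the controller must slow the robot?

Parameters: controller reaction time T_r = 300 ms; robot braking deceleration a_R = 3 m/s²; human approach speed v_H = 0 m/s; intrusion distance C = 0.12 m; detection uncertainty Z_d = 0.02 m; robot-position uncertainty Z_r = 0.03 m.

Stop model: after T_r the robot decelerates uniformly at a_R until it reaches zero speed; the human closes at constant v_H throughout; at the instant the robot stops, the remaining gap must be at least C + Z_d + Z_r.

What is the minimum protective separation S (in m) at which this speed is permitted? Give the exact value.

S_min = 1177/600 m = 1.9617 m

T_s = v_R/a_R = (5/2)/3 = 0.8333 s
robot covers v_R·T_r = 2.5000·0.3000 = 0.7500 m before braking
robot covers 2.5000·0.8333 − ½·3.0000·0.8333² = 1.0417 m while stopping
person approaches 0.0000·(0.3000+0.8333) = 0.0000 m
residual clearance needed = 0.1200+0.0200+0.0300 = 0.1700 m
S_min ≈ 0.7500+1.0417+0.0000+0.1700  ⇒  S_min = 1177/600 m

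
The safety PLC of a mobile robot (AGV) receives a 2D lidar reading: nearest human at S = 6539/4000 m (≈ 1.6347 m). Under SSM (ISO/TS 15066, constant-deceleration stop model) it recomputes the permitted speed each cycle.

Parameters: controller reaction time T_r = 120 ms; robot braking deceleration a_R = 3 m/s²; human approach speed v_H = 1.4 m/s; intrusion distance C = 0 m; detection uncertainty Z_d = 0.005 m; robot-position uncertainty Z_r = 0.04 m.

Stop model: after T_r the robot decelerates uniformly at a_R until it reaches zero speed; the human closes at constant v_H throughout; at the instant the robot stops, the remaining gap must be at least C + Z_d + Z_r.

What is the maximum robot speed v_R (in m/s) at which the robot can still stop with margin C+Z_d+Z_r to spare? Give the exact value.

quadratic (1/6)·v² + (44/75)·v + (-5687/4000) = 0
  disc = (44/75)² − 4·(1/6)·(-5687/4000) = 116281/90000 ; √disc = 341/300
  v_R = (−(44/75) + 341/300) / (2·(1/6)) = 33/20 m/s
check:
braking lasts T_s = (33/20)/3 = 0.5500 s
reaction-phase robot travel = 1.6500·0.1200 = 0.1980 m
braking distance = 1.6500²/(2·3.0000) = 0.4537 m
human closes 1.4000·0.6700 = 0.9380 m
margins: 0.0000+0.0050+0.0400 = 0.0450 m
sum ≈ 0.1980+0.4537+0.9380+0.0450 ≈ 1.6347 m = S ✓

v_R_max = 33/20 m/s = 1.6500 m/s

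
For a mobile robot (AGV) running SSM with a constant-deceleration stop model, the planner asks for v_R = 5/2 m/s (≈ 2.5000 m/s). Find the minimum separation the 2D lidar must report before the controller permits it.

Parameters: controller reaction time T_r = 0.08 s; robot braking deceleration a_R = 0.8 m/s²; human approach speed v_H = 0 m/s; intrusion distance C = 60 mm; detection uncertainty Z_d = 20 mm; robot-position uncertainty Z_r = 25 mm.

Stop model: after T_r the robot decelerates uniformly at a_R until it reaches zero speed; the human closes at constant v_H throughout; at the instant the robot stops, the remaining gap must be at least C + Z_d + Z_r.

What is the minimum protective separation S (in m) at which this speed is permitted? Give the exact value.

S_min = 3369/800 m = 4.2112 m

T_s = v_R/a_R = (5/2)/(4/5) = 3.1250 s
robot covers v_R·T_r = 2.5000·0.0800 = 0.2000 m before braking
robot covers 2.5000·3.1250 − ½·0.8000·3.1250² = 3.9062 m while stopping
human closes 0.0000·3.2050 = 0.0000 m
C+Z_d+Z_r = 0.0600+0.0200+0.0250 = 0.1050 m
S_min ≈ 0.2000+3.9062+0.0000+0.1050  ⇒  S_min = 3369/800 m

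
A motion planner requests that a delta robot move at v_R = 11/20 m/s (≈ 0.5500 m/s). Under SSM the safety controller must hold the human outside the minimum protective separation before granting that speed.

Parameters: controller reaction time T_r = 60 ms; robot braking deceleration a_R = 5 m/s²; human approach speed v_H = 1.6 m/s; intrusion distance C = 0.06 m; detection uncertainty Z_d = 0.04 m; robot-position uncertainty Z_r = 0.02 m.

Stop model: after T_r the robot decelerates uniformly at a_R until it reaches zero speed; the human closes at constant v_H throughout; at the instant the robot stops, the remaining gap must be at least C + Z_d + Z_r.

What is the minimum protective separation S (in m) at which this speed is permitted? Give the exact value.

S_min = 1821/4000 m = 0.4552 m

stop time T_s = (11/20)/5 = 0.1100 s
reaction-phase robot travel = 0.5500·0.0600 = 0.0330 m
robot under decel: 0.5500²/(2·5.0000) = 0.0302 m
person approaches 1.6000·(0.0600+0.1100) = 0.2720 m
residual clearance needed = 0.0600+0.0400+0.0200 = 0.1200 m
S_min ≈ 0.0330+0.0302+0.2720+0.1200  ⇒  S_min = 1821/4000 m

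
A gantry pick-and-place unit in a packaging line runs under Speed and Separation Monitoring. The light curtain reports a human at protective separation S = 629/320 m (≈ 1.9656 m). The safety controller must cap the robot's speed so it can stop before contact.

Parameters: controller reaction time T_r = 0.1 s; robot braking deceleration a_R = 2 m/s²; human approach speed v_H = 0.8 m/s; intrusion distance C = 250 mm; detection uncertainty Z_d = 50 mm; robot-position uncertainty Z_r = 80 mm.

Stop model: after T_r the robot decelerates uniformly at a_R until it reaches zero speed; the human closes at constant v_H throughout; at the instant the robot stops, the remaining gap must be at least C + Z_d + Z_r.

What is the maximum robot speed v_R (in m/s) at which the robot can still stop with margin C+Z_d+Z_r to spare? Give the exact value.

quadratic (1/4)·v² + (1/2)·v + (-2409/1600) = 0
  disc = (1/2)² − 4·(1/4)·(-2409/1600) = 2809/1600 ; √disc = 53/40
  v_R = (−(1/2) + 53/40) / (2·(1/4)) = 33/20 m/s
check:
braking lasts T_s = (33/20)/2 = 0.8250 s
robot in T_r: 1.6500·0.1000 = 0.1650 m
robot covers 1.6500·0.8250 − ½·2.0000·0.8250² = 0.6806 m while stopping
human closes 0.8000·0.9250 = 0.7400 m
residual clearance needed = 0.2500+0.0500+0.0800 = 0.3800 m
sum ≈ 0.1650+0.6806+0.7400+0.3800 ≈ 1.9656 m = S ✓

v_R_max = 33/20 m/s = 1.6500 m/s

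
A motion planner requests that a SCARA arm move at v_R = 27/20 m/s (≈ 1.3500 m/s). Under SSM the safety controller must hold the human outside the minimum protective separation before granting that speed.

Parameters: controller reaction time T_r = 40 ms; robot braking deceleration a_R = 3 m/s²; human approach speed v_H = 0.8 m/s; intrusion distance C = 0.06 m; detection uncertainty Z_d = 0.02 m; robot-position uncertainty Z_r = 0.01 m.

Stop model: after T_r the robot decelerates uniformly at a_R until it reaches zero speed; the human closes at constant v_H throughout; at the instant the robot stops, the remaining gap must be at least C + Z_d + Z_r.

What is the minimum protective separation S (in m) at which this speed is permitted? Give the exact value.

S_min = 3359/4000 m = 0.8397 m

T_s = v_R/a_R = (27/20)/3 = 0.4500 s
robot in T_r: 1.3500·0.0400 = 0.0540 m
robot under decel: 1.3500²/(2·3.0000) = 0.3038 m
human over T_r+T_s: 0.8000·(0.0400+0.4500) = 0.3920 m
margins: 0.0600+0.0200+0.0100 = 0.0900 m
S_min ≈ 0.0540+0.3038+0.3920+0.0900  ⇒  S_min = 3359/4000 m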